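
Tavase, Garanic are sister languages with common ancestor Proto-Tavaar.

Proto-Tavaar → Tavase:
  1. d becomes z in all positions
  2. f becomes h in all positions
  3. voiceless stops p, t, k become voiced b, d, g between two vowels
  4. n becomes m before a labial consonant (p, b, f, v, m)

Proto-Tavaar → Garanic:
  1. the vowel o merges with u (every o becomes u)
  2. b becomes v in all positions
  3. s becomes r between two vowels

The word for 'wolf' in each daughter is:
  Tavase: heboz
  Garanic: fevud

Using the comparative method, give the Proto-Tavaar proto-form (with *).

Position 5: Tavase has z, Garanic has d. Garanic preserves d here (none of its changes turn any other segment into d), so the proto-segment is *d.
Position 4: Tavase has o, Garanic has u. Tavase preserves o here (none of its changes turn any other segment into o), so the proto-segment is *o.
Position 1: Tavase has h, Garanic has f. Garanic preserves f here (none of its changes turn any other segment into f), so the proto-segment is *f.
This points to *febod. Verify forward in each daughter:
Tavase: start from *febod.
  rule 1 (unconditioned shift): febod → feboz
  rule 2 (unconditioned shift): feboz → heboz
  rule 3: no change — heboz
  rule 4: no change — heboz
  ⇒ Tavase heboz
Garanic: *febod
  febod → febud   [vowel merger]
  febud → fevud   [unconditioned shift]
  fevud (rule 3 does not apply)
  giving Garanic fevud.
No other proto-form is consistent with every reflex, so the reconstruction is *febod.

*febod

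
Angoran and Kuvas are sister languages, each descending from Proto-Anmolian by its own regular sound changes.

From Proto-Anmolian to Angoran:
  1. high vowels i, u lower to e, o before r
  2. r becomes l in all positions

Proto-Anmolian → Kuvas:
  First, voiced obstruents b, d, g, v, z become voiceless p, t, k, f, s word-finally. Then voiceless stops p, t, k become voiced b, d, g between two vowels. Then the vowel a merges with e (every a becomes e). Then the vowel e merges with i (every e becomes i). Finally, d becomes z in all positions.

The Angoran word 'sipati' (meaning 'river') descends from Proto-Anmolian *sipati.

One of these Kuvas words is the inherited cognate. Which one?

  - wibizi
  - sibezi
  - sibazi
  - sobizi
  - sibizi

sibizi

Kuvas: *sipati
  sipati (rule 1 does not apply)
  sipati → sibadi   [intervocalic voicing]
  sibadi → sibedi   [vowel merger]
  sibedi → sibidi   [vowel merger]
  sibidi → sibizi   [unconditioned shift]
  giving Kuvas sibizi.
Only 'sibizi' matches the regular Kuvas development of *sipati.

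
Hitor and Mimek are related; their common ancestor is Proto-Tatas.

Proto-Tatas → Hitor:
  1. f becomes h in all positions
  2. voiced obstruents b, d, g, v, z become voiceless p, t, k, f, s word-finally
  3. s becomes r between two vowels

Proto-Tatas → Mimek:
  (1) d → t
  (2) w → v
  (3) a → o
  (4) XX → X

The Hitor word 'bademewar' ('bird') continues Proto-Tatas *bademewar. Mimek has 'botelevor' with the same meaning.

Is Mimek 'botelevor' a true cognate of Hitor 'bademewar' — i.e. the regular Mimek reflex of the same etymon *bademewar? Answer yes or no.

Derive the expected Mimek reflex of *bademewar:
Mimek: *bademewar > batemewar > batemevar > botemevor  (by unconditioned shift, unconditioned shift, vowel merger)
The regular Mimek reflex would be 'botemevor', but the attested form is 'botelevor'. The correspondence is irregular, so they are not cognates (the Mimek form has a different source).

no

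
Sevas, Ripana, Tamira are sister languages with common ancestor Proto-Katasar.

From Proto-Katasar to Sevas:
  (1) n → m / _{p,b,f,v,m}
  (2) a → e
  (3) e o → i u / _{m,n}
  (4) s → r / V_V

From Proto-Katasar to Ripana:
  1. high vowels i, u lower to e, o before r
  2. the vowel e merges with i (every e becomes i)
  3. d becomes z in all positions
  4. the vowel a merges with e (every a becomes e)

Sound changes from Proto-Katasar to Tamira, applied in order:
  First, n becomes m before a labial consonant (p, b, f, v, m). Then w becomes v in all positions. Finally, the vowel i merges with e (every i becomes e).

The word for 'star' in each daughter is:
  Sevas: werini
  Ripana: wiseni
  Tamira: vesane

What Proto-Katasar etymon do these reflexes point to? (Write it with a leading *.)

*wesani

Position 2: Sevas has e, Ripana has i, Tamira has e. Taking the neighbouring segments as reconstructed: Sevas e could go back to *a or *e; Ripana i could go back to *e or *i; Tamira e could go back to *e or *i — the one source consistent with every daughter is *e.
Position 3: Sevas has r, Ripana has s, Tamira has s. Ripana preserves s here (none of its changes turn any other segment into s), so the proto-segment is *s.
Position 6: Sevas has i, Ripana has i, Tamira has e. Taking the neighbouring segments as reconstructed: Sevas i can only go back to *i; Ripana i could go back to *e or *i; Tamira e could go back to *e or *i — the one source consistent with every daughter is *i.
This points to *wesani. Verify forward in each daughter:
Sevas: start from *wesani.
  rule 1: no change — wesani
  rule 2 (vowel merger): wesani → weseni
  rule 3 (pre-nasal raising): weseni → wesini
  rule 4 (rhotacism): wesini → werini
  ⇒ Sevas werini
Ripana: *wesani
  wesani (rule 1 does not apply)
  wesani → wisani   [vowel merger]
  wisani (rule 3 does not apply)
  wisani → wiseni   [vowel merger]
  giving Ripana wiseni.
Tamira: start from *wesani.
  rule 1: no change — wesani
  rule 2 (unconditioned shift): wesani → vesani
  rule 3 (vowel merger): vesani → vesane
  ⇒ Tamira vesane
Only *wesani yields all of Sevas werini, Ripana wiseni, Tamira vesane.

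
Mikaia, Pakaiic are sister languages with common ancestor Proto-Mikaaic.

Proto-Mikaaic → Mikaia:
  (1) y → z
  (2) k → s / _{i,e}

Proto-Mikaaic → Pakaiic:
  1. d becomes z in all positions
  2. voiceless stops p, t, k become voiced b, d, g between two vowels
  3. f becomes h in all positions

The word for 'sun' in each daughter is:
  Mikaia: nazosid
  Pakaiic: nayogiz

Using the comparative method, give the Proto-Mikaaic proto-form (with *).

Position 3: Mikaia has z, Pakaiic has y. Pakaiic preserves y here (none of its changes turn any other segment into y), so the proto-segment is *y.
Position 5: Mikaia has s, Pakaiic has g. Taking the neighbouring segments as reconstructed: Mikaia s could go back to *k or *s; Pakaiic g could go back to *k or *g — the one source consistent with every daughter is *k.
Continuing position by position gives *nayokid; check it forward:
Mikaia: start from *nayokid.
  rule 1 (unconditioned shift): nayokid → nazokid
  rule 2 (palatalisation): nazokid → nazosid
  ⇒ Mikaia nazosid
Pakaiic: start from *nayokid.
  rule 1 (unconditioned shift): nayokid → nayokiz
  rule 2 (intervocalic voicing): nayokiz → nayogiz
  rule 3: no change — nayogiz
  ⇒ Pakaiic nayogiz
No other proto-form is consistent with every reflex, so the reconstruction is *nayokid.

*nayokid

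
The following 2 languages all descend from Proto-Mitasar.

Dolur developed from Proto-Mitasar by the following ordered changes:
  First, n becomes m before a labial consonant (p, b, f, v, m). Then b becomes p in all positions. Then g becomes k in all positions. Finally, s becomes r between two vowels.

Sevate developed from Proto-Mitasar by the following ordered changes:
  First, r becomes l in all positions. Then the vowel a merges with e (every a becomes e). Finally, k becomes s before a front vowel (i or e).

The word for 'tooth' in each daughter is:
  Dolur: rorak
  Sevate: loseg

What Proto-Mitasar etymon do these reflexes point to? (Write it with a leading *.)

*rosag

Position 1: Dolur has r, Sevate has l. Taking the neighbouring segments as reconstructed: Dolur r can only go back to *r; Sevate l could go back to *l or *r — the one source consistent with every daughter is *r.
Position 4: Dolur has a, Sevate has e. Dolur preserves a here (none of its changes turn any other segment into a), so the proto-segment is *a.
Position 3: Dolur has r, Sevate has s. Taking the neighbouring segments as reconstructed: Dolur r could go back to *s or *r; Sevate s could go back to *k or *s — the one source consistent with every daughter is *s.
Verify the candidate proto-form against each daughter:
Dolur: start from *rosag.
  rule 1: no change — rosag
  rule 2: no change — rosag
  rule 3 (unconditioned shift): rosag → rosak
  rule 4 (rhotacism): rosak → rorak
  ⇒ Dolur rorak
Sevate: start from *rosag.
  rule 1 (unconditioned shift): rosag → losag
  rule 2 (vowel merger): losag → loseg
  rule 3: no change — loseg
  ⇒ Sevate loseg
No other proto-form is consistent with every reflex, so the reconstruction is *rosag.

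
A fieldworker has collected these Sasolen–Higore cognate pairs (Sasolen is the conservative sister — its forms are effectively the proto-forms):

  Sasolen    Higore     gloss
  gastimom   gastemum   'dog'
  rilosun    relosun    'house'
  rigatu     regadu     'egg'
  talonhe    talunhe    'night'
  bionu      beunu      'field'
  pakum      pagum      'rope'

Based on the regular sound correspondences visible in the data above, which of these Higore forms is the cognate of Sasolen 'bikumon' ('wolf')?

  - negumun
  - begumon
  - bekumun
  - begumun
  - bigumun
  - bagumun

begumun

rilosun ~ relosun, rigatu ~ regadu — Sasolen i corresponds to Higore e after a consonant, before a consonant other than r, m, n, p, b, f, v.
pakum ~ pagum — Sasolen k corresponds to Higore g between vowels (before a back vowel).
talonhe ~ talunhe — Sasolen o corresponds to Higore u after a consonant, before a nasal.
Applying these to Sasolen 'bikumon':
  bikumon → bekumon   (i→e after a consonant, before a consonant other than r, m, n, p, b, f, v)
  bekumon → begumon   (k→g between vowels (before a back vowel))
  begumon → begumun   (o→u after a consonant, before a nasal)
So the Higore cognate is 'begumun'.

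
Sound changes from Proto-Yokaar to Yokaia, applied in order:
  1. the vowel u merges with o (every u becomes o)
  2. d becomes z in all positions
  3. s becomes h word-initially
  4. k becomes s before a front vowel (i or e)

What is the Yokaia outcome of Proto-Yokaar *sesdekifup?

Yokaia: start from *sesdekifup.
  rule 1 (vowel merger): sesdekifup → sesdekifop
  rule 2 (unconditioned shift): sesdekifop → seszekifop
  rule 3 (debuccalisation): seszekifop → heszekifop
  rule 4 (palatalisation): heszekifop → heszesifop
  ⇒ Yokaia heszesifop

heszesifop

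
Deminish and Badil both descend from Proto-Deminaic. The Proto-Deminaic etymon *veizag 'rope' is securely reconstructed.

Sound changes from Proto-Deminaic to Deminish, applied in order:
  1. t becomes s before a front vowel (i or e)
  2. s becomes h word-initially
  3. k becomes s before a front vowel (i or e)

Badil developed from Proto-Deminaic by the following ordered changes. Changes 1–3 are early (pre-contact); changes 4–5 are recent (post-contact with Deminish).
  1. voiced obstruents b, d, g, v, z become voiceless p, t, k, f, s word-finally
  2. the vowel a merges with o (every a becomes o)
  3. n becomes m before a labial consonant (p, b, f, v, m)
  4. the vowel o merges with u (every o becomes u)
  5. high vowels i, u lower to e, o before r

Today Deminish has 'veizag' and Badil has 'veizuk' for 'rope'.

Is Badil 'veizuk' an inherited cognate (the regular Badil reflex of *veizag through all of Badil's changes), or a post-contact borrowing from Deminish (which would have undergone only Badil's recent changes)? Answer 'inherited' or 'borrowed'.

inherited

If inherited, *veizag would pass through all of Badil's changes:
Badil: start from *veizag.
  rule 1 (final devoicing): veizag → veizak
  rule 2 (vowel merger): veizak → veizok
  rule 3: no change — veizok
  rule 4 (vowel merger): veizok → veizuk
  rule 5: no change — veizuk
  ⇒ Badil veizuk
If borrowed from Deminish 'veizag' after the early changes, it would undergo only the recent ones:
  rule 4 (vowel merger): no change (veizag)
  rule 5 (pre-rhotic lowering): no change (veizag)
  ⇒ as a loan: veizag
Badil 'veizuk' matches the inherited outcome exactly, so it is an inherited cognate, not a loan.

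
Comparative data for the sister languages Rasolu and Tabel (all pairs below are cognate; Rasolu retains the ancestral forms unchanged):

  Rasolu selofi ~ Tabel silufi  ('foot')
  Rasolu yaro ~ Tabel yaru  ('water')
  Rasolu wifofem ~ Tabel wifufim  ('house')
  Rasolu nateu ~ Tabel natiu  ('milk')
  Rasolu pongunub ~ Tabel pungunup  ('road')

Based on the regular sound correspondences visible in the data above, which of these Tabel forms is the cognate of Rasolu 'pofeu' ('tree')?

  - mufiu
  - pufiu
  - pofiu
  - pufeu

selofi ~ silufi, wifofem ~ wifufim — Rasolu o corresponds to Tabel u after a consonant, before a labial obstruent.
nateu ~ natiu — Rasolu e corresponds to Tabel i after a consonant, before a back vowel.
Applying these to Rasolu 'pofeu':
  pofeu → pufeu   (o→u after a consonant, before a labial obstruent)
  pufeu → pufiu   (e→i after a consonant, before a back vowel)
So the Tabel cognate is 'pufiu'.

pufiu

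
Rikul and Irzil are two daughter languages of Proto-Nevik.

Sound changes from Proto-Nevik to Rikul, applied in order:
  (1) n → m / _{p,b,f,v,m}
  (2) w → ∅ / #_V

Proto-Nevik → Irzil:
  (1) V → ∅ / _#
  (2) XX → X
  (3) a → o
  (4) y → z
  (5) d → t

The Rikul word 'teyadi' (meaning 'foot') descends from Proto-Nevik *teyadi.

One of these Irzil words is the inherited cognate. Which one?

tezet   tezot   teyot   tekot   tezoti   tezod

Irzil: *teyadi > teyad > teyod > tezod > tezot  (by apocope, vowel merger, unconditioned shift, unconditioned shift)
Only 'tezot' matches the regular Irzil development of *teyadi.

tezot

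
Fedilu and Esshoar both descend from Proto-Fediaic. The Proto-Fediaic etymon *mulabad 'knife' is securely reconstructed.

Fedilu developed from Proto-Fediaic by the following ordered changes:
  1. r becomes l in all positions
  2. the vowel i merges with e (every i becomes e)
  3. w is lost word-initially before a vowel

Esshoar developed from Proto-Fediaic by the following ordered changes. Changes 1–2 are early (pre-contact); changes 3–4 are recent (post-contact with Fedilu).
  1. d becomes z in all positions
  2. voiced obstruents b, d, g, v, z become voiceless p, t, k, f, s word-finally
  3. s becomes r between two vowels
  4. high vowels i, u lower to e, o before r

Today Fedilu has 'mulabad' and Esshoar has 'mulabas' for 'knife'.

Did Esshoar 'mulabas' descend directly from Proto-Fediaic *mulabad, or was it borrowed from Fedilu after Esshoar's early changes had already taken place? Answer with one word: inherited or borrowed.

inherited

If inherited, *mulabad would pass through all of Esshoar's changes:
Esshoar: *mulabad > mulabaz > mulabas  (by unconditioned shift, final devoicing)
If borrowed from Fedilu 'mulabad' after the early changes, it would undergo only the recent ones:
  rule 3 (rhotacism): no change (mulabad)
  rule 4 (pre-rhotic lowering): no change (mulabad)
  ⇒ as a loan: mulabad
Esshoar 'mulabas' matches the inherited outcome exactly, so it is an inherited cognate, not a loan.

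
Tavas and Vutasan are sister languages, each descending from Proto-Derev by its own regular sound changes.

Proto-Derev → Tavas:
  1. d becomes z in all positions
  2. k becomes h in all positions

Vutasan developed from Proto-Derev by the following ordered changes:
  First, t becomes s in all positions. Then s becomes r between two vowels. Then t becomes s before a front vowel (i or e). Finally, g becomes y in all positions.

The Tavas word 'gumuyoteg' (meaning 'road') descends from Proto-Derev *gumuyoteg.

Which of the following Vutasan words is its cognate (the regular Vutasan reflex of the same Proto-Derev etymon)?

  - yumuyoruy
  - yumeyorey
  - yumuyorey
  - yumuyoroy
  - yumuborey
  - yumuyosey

yumuyorey

Vutasan: *gumuyoteg > gumuyoseg > gumuyoreg > yumuyorey  (by unconditioned shift, rhotacism, unconditioned shift)
Only 'yumuyorey' matches the regular Vutasan development of *gumuyoteg.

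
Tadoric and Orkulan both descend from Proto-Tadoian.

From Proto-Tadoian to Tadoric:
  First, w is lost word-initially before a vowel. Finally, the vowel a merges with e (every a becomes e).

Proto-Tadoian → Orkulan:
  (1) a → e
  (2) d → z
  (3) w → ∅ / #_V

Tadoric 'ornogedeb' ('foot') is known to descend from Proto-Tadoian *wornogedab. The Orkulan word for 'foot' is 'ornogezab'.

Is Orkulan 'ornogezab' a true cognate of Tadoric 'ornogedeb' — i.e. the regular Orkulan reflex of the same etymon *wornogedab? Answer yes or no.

Derive the expected Orkulan reflex of *wornogedab:
Orkulan: start from *wornogedab.
  rule 1 (vowel merger): wornogedab → wornogedeb
  rule 2 (unconditioned shift): wornogedeb → wornogezeb
  rule 3 (glide loss): wornogezeb → ornogezeb
  ⇒ Orkulan ornogezeb
The regular Orkulan reflex would be 'ornogezeb', but the attested form is 'ornogezab'. The correspondence is irregular, so they are not cognates (the Orkulan form has a different source).

no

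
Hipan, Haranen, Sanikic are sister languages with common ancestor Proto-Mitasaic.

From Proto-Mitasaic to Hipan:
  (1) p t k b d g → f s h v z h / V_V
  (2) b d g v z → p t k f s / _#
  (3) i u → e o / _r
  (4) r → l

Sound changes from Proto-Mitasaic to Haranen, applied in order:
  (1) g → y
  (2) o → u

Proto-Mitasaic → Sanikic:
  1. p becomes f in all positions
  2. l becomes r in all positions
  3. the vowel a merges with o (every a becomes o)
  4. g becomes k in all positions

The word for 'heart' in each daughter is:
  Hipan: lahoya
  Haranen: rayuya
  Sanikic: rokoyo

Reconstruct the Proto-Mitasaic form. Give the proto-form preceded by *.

*ragoya

Position 4: Hipan has o, Haranen has u, Sanikic has o. Taking the neighbouring segments as reconstructed: Hipan o can only go back to *o; Haranen u could go back to *o or *u; Sanikic o could go back to *a or *o — the one source consistent with every daughter is *o.
Position 2: Hipan has a, Haranen has a, Sanikic has o. Hipan preserves a here (none of its changes turn any other segment into a), so the proto-segment is *a.
Position 6: Hipan has a, Haranen has a, Sanikic has o. Hipan preserves a here (none of its changes turn any other segment into a), so the proto-segment is *a.
Continuing position by position gives *ragoya; check it forward:
Hipan: start from *ragoya.
  rule 1 (intervocalic lenition): ragoya → rahoya
  rule 2: no change — rahoya
  rule 3: no change — rahoya
  rule 4 (unconditioned shift): rahoya → lahoya
  ⇒ Hipan lahoya
Haranen: *ragoya > rayoya > rayuya  (by unconditioned shift, vowel merger)
Sanikic: start from *ragoya.
  rule 1: no change — ragoya
  rule 2: no change — ragoya
  rule 3 (vowel merger): ragoya → rogoyo
  rule 4 (unconditioned shift): rogoyo → rokoyo
  ⇒ Sanikic rokoyo
No other proto-form is consistent with every reflex, so the reconstruction is *ragoya.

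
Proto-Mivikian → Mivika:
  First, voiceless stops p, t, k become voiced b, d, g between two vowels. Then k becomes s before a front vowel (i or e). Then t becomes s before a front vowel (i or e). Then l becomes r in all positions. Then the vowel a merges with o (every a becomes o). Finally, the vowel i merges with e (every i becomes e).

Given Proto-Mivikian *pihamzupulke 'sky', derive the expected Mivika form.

pehomzuburse

Mivika: start from *pihamzupulke.
  rule 1 (intervocalic voicing): pihamzupulke → pihamzubulke
  rule 2 (palatalisation): pihamzubulke → pihamzubulse
  rule 3: no change — pihamzubulse
  rule 4 (unconditioned shift): pihamzubulse → pihamzuburse
  rule 5 (vowel merger): pihamzuburse → pihomzuburse
  rule 6 (vowel merger): pihomzuburse → pehomzuburse
  ⇒ Mivika pehomzuburse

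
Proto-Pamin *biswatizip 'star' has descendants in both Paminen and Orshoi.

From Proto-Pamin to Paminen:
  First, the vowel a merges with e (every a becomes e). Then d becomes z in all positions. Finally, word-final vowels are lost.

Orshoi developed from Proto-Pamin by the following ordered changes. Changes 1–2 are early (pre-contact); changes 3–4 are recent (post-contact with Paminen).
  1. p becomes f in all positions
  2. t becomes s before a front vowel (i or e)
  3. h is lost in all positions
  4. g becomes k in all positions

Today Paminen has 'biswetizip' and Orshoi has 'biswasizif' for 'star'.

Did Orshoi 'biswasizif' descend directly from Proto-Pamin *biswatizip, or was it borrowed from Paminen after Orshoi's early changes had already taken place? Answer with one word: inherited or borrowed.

If inherited, *biswatizip would pass through all of Orshoi's changes:
Orshoi: *biswatizip
  biswatizip → biswatizif   [unconditioned shift]
  biswatizif → biswasizif   [palatalisation]
  biswasizif (rule 3 does not apply)
  biswasizif (rule 4 does not apply)
  giving Orshoi biswasizif.
If borrowed from Paminen 'biswetizip' after the early changes, it would undergo only the recent ones:
  rule 3 (h-loss): no change (biswetizip)
  rule 4 (unconditioned shift): no change (biswetizip)
  ⇒ as a loan: biswetizip
Orshoi 'biswasizif' matches the inherited outcome exactly, so it is an inherited cognate, not a loan.

inherited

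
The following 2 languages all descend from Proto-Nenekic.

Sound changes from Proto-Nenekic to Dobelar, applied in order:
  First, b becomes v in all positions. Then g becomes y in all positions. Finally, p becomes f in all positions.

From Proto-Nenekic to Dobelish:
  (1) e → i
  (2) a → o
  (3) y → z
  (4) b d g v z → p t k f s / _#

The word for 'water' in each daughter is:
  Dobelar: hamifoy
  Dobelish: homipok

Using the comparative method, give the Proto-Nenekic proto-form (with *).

*hamipog

Position 2: Dobelar has a, Dobelish has o. Dobelar preserves a here (none of its changes turn any other segment into a), so the proto-segment is *a.
Position 7: Dobelar has y, Dobelish has k. Taking the neighbouring segments as reconstructed: Dobelar y could go back to *g or *y; Dobelish k could go back to *k or *g — the one source consistent with every daughter is *g.
This points to *hamipog. Verify forward in each daughter:
Dobelar: *hamipog > hamipoy > hamifoy  (by unconditioned shift, unconditioned shift)
Dobelish: *hamipog
  hamipog (rule 1 does not apply)
  hamipog → homipog   [vowel merger]
  homipog (rule 3 does not apply)
  homipog → homipok   [final devoicing]
  giving Dobelish homipok.
*hamipog is the unique common source.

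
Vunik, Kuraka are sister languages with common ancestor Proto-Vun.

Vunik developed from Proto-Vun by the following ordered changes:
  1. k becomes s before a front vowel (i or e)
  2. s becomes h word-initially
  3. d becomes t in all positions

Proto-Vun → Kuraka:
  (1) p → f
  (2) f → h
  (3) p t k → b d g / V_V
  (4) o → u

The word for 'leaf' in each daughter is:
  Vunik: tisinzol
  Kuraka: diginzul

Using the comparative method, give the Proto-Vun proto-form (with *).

Position 7: Vunik has o, Kuraka has u. Vunik preserves o here (none of its changes turn any other segment into o), so the proto-segment is *o.
Position 3: Vunik has s, Kuraka has g. Taking the neighbouring segments as reconstructed: Vunik s could go back to *k or *s; Kuraka g could go back to *k or *g — the one source consistent with every daughter is *k.
Position 1: Vunik has t, Kuraka has d. Taking the neighbouring segments as reconstructed: Vunik t could go back to *t or *d; Kuraka d can only go back to *d — the one source consistent with every daughter is *d.
This points to *dikinzol. Verify forward in each daughter:
Vunik: *dikinzol
  dikinzol → disinzol   [palatalisation]
  disinzol (rule 2 does not apply)
  disinzol → tisinzol   [unconditioned shift]
  giving Vunik tisinzol.
Kuraka: start from *dikinzol.
  rule 1: no change — dikinzol
  rule 2: no change — dikinzol
  rule 3 (intervocalic voicing): dikinzol → diginzol
  rule 4 (vowel merger): diginzol → diginzul
  ⇒ Kuraka diginzul
No other proto-form is consistent with every reflex, so the reconstruction is *dikinzol.

*dikinzol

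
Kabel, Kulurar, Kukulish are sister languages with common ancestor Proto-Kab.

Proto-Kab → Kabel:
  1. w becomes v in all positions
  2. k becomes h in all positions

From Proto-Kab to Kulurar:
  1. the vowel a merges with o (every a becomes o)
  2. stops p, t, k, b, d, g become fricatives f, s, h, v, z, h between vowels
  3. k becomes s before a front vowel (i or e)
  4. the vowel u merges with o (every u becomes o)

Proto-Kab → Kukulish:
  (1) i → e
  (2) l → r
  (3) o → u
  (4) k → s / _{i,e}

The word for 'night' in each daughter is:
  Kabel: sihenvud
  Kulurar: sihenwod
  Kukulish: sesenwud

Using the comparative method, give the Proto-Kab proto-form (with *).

*sikenwud

Position 3: Kabel has h, Kulurar has h, Kukulish has s. Taking the neighbouring segments as reconstructed: Kabel h could go back to *k or *h; Kulurar h could go back to *k or *g or *h; Kukulish s could go back to *k or *s — the one source consistent with every daughter is *k.
Position 6: Kabel has v, Kulurar has w, Kukulish has w. Kulurar preserves w here (none of its changes turn any other segment into w), so the proto-segment is *w.
Position 7: Kabel has u, Kulurar has o, Kukulish has u. Kabel preserves u here (none of its changes turn any other segment into u), so the proto-segment is *u.
Verify the candidate proto-form against each daughter:
Kabel: start from *sikenwud.
  rule 1 (unconditioned shift): sikenwud → sikenvud
  rule 2 (unconditioned shift): sikenvud → sihenvud
  ⇒ Kabel sihenvud
Kulurar: *sikenwud > sihenwud > sihenwod  (by intervocalic lenition, vowel merger)
Kukulish: *sikenwud > sekenwud > sesenwud  (by vowel merger, palatalisation)
*sikenwud is the unique common source.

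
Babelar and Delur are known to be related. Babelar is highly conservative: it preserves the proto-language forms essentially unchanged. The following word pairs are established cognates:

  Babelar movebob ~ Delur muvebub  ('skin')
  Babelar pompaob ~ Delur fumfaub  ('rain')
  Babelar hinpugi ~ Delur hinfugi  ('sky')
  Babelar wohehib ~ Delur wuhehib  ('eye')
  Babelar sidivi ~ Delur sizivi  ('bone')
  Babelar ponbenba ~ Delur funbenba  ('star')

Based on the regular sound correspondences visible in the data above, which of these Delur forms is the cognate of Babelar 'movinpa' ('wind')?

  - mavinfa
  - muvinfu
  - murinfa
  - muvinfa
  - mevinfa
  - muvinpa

movebob ~ muvebub — Babelar o corresponds to Delur u after a consonant, before a labial obstruent.
pompaob ~ fumfaub — Babelar p corresponds to Delur f after a consonant, before a back vowel.
Applying these to Babelar 'movinpa':
  movinpa → muvinpa   (o→u after a consonant, before a labial obstruent)
  muvinpa → muvinfa   (p→f after a consonant, before a back vowel)
So the Delur cognate is 'muvinfa'.

muvinfa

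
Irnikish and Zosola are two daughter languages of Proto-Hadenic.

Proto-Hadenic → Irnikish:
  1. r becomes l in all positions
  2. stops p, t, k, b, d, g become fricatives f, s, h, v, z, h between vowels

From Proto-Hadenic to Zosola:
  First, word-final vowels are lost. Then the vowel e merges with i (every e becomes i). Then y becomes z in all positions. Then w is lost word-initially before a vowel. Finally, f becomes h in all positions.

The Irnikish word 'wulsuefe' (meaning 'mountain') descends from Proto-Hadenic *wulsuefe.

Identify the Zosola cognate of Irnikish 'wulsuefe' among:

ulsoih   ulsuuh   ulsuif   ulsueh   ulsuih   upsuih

Zosola: start from *wulsuefe.
  rule 1 (apocope): wulsuefe → wulsuef
  rule 2 (vowel merger): wulsuef → wulsuif
  rule 3: no change — wulsuif
  rule 4 (glide loss): wulsuif → ulsuif
  rule 5 (unconditioned shift): ulsuif → ulsuih
  ⇒ Zosola ulsuih
Among the options, 'ulsuih' alone shows every Zosola change applied in order.

ulsuih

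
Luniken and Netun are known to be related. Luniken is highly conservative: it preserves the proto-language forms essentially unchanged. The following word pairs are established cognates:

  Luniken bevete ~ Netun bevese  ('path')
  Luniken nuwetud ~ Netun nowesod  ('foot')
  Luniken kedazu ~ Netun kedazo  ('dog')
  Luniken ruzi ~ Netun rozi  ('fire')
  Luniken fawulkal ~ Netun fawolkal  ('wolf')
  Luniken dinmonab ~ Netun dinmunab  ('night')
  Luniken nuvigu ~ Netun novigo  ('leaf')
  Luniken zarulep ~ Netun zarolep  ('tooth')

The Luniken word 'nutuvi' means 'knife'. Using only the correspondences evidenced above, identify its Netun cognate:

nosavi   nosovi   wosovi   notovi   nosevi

nosovi

nuwetud ~ nowesod, ruzi ~ rozi — Luniken u corresponds to Netun o after a consonant, before a consonant other than r, m, n, p, b, f, v.
nuwetud ~ nowesod — Luniken t corresponds to Netun s between vowels (before a back vowel).
nuvigu ~ novigo — Luniken u corresponds to Netun o after a consonant, before a labial obstruent.
Applying these to Luniken 'nutuvi':
  nutuvi → notuvi   (u→o after a consonant, before a consonant other than r, m, n, p, b, f, v)
  notuvi → nosuvi   (t→s between vowels (before a back vowel))
  nosuvi → nosovi   (u→o after a consonant, before a labial obstruent)
So the Netun cognate is 'nosovi'.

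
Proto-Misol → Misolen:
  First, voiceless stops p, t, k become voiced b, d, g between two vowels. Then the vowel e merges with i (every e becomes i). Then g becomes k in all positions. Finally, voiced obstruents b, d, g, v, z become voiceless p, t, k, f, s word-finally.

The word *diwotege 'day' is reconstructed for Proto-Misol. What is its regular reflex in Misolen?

diwodiki

Misolen: start from *diwotege.
  rule 1 (intervocalic voicing): diwotege → diwodege
  rule 2 (vowel merger): diwodege → diwodigi
  rule 3 (unconditioned shift): diwodigi → diwodiki
  rule 4: no change — diwodiki
  ⇒ Misolen diwodiki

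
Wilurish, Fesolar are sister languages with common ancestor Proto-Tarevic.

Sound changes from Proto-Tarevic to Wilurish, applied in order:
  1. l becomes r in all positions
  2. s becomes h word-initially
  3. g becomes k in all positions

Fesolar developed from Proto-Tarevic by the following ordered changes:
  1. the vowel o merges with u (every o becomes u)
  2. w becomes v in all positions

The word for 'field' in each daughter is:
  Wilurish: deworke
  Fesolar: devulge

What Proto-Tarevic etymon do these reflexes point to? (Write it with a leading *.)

*dewolge

Position 6: Wilurish has k, Fesolar has g. Fesolar preserves g here (none of its changes turn any other segment into g), so the proto-segment is *g.
Position 5: Wilurish has r, Fesolar has l. Fesolar preserves l here (none of its changes turn any other segment into l), so the proto-segment is *l.
Continuing position by position gives *dewolge; check it forward:
Wilurish: *dewolge
  dewolge → deworge   [unconditioned shift]
  deworge (rule 2 does not apply)
  deworge → deworke   [unconditioned shift]
  giving Wilurish deworke.
Fesolar: *dewolge
  dewolge → dewulge   [vowel merger]
  dewulge → devulge   [unconditioned shift]
  giving Fesolar devulge.
Only *dewolge yields all of Wilurish deworke, Fesolar devulge.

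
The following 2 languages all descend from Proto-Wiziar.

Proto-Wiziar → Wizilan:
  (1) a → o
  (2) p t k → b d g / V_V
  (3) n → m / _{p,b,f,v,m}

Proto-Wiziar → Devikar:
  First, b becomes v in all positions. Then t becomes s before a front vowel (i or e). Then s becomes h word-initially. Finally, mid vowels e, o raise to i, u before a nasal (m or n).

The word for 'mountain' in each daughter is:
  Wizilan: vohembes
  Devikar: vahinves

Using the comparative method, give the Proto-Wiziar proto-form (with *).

*vahenbes

Position 6: Wizilan has b, Devikar has v. Taking the neighbouring segments as reconstructed: Wizilan b can only go back to *b; Devikar v could go back to *b or *v — the one source consistent with every daughter is *b.
Position 4: Wizilan has e, Devikar has i. Wizilan preserves e here (none of its changes turn any other segment into e), so the proto-segment is *e.
Continuing position by position gives *vahenbes; check it forward:
Wizilan: start from *vahenbes.
  rule 1 (vowel merger): vahenbes → vohenbes
  rule 2: no change — vohenbes
  rule 3 (nasal place assimilation): vohenbes → vohembes
  ⇒ Wizilan vohembes
Devikar: *vahenbes
  vahenbes → vahenves   [unconditioned shift]
  vahenves (rule 2 does not apply)
  vahenves (rule 3 does not apply)
  vahenves → vahinves   [pre-nasal raising]
  giving Devikar vahinves.
Only *vahenbes yields all of Wizilan vohembes, Devikar vahinves.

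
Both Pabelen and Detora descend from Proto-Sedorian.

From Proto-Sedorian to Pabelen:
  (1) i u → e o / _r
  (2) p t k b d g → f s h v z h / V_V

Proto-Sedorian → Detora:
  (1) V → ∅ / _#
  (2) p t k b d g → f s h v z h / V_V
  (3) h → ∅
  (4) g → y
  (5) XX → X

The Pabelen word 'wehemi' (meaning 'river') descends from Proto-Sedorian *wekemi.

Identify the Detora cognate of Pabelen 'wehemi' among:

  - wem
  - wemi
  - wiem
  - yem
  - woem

Detora: *wekemi > wekem > wehem > weem > wem  (by apocope, intervocalic lenition, h-loss, degemination)

wem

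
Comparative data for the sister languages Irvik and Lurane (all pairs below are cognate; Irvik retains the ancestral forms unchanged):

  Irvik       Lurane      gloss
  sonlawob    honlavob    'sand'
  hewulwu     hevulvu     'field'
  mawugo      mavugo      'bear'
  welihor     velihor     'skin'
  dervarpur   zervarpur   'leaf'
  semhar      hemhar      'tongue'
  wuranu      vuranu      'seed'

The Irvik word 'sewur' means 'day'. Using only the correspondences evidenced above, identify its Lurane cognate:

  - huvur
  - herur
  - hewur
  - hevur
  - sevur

semhar ~ hemhar — Irvik s corresponds to Lurane h word-initially before a front vowel.
hewulwu ~ hevulvu, mawugo ~ mavugo — Irvik w corresponds to Lurane v between vowels (before a back vowel).
Applying these to Irvik 'sewur':
  sewur → hewur   (s→h word-initially before a front vowel)
  hewur → hevur   (w→v between vowels (before a back vowel))
So the Lurane cognate is 'hevur'.

hevur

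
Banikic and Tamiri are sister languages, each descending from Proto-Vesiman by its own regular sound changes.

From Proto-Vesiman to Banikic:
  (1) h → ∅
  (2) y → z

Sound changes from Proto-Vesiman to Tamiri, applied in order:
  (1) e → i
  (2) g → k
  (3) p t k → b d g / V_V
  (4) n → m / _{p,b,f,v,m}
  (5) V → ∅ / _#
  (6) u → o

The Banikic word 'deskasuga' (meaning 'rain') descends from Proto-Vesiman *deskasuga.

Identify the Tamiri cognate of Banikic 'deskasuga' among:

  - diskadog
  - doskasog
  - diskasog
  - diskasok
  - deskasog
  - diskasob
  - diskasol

Tamiri: *deskasuga
  deskasuga → diskasuga   [vowel merger]
  diskasuga → diskasuka   [unconditioned shift]
  diskasuka → diskasuga   [intervocalic voicing]
  diskasuga (rule 4 does not apply)
  diskasuga → diskasug   [apocope]
  diskasug → diskasog   [vowel merger]
  giving Tamiri diskasog.
The other candidates each miss or misapply at least one Tamiri change.

diskasog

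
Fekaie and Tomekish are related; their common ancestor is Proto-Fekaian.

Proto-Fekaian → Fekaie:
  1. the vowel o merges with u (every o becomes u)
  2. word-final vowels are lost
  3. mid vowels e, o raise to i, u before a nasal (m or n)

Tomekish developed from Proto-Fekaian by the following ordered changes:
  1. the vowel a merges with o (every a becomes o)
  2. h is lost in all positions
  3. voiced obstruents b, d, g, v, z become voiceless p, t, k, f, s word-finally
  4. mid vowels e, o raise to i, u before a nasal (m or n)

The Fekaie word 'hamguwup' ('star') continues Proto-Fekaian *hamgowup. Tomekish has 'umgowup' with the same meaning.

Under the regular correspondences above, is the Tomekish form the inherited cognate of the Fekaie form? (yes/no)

yes

Derive the expected Tomekish reflex of *hamgowup:
Tomekish: *hamgowup
  hamgowup → homgowup   [vowel merger]
  homgowup → omgowup   [h-loss]
  omgowup (rule 3 does not apply)
  omgowup → umgowup   [pre-nasal raising]
  giving Tomekish umgowup.
Tomekish 'umgowup' matches the regular reflex exactly, so the pair is cognate.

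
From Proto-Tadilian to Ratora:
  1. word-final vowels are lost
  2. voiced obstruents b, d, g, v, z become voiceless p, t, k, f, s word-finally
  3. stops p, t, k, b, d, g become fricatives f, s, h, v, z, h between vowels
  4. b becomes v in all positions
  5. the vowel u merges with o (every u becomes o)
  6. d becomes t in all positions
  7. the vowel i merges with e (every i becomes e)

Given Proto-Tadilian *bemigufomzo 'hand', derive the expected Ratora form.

vemehofoms

Ratora: *bemigufomzo
  bemigufomzo → bemigufomz   [apocope]
  bemigufomz → bemigufoms   [final devoicing]
  bemigufoms → bemihufoms   [intervocalic lenition]
  bemihufoms → vemihufoms   [unconditioned shift]
  vemihufoms → vemihofoms   [vowel merger]
  vemihofoms (rule 6 does not apply)
  vemihofoms → vemehofoms   [vowel merger]
  giving Ratora vemehofoms.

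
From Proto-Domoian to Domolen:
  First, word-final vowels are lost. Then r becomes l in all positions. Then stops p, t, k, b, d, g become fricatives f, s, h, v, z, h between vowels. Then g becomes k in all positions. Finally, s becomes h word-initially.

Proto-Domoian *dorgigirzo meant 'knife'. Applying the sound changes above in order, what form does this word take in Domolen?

Domolen: start from *dorgigirzo.
  rule 1 (apocope): dorgigirzo → dorgigirz
  rule 2 (unconditioned shift): dorgigirz → dolgigilz
  rule 3 (intervocalic lenition): dolgigilz → dolgihilz
  rule 4 (unconditioned shift): dolgihilz → dolkihilz
  rule 5: no change — dolkihilz
  ⇒ Domolen dolkihilz

dolkihilz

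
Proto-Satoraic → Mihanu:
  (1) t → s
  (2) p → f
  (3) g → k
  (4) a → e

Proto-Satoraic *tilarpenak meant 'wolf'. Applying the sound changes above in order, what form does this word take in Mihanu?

silerfenek

Mihanu: *tilarpenak > silarpenak > silarfenak > silerfenek  (by unconditioned shift, unconditioned shift, vowel merger)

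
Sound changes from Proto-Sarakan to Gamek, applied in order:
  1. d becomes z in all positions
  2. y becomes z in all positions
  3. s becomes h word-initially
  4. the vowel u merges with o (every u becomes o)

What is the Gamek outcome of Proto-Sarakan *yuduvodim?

Gamek: start from *yuduvodim.
  rule 1 (unconditioned shift): yuduvodim → yuzuvozim
  rule 2 (unconditioned shift): yuzuvozim → zuzuvozim
  rule 3: no change — zuzuvozim
  rule 4 (vowel merger): zuzuvozim → zozovozim
  ⇒ Gamek zozovozim

zozovozim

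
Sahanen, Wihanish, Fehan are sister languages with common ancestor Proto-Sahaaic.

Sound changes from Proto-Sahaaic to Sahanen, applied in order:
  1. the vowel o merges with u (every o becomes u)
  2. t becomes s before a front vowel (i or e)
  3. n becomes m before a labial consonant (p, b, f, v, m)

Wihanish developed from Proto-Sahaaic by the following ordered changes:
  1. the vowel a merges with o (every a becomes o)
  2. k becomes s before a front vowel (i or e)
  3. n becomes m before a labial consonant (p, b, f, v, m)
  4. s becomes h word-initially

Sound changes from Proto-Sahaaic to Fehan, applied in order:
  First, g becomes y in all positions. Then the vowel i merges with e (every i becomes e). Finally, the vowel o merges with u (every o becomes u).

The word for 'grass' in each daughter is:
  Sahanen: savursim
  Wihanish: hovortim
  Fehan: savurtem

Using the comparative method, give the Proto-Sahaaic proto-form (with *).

*savortim

Position 4: Sahanen has u, Wihanish has o, Fehan has u. Taking the neighbouring segments as reconstructed: Sahanen u could go back to *o or *u; Wihanish o could go back to *a or *o; Fehan u could go back to *o or *u — the one source consistent with every daughter is *o.
Position 7: Sahanen has i, Wihanish has i, Fehan has e. Sahanen preserves i here (none of its changes turn any other segment into i), so the proto-segment is *i.
Verify the candidate proto-form against each daughter:
Sahanen: *savortim > savurtim > savursim  (by vowel merger, palatalisation)
Wihanish: start from *savortim.
  rule 1 (vowel merger): savortim → sovortim
  rule 2: no change — sovortim
  rule 3: no change — sovortim
  rule 4 (debuccalisation): sovortim → hovortim
  ⇒ Wihanish hovortim
Fehan: *savortim
  savortim (rule 1 does not apply)
  savortim → savortem   [vowel merger]
  savortem → savurtem   [vowel merger]
  giving Fehan savurtem.
*savortim is the unique common source.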